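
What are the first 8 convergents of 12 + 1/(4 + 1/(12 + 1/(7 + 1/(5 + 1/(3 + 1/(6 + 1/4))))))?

Using the convergent recurrence p_i = a_i*p_{i-1} + p_{i-2}, q_i = a_i*q_{i-1} + q_{i-2} with p_{-2}=0, p_{-1}=1, q_{-2}=1, q_{-1}=0:
  i=0: a_0=12, p_0 = 12*1 + 0 = 12, q_0 = 12*0 + 1 = 1.
  i=1: a_1=4, p_1 = 4*12 + 1 = 49, q_1 = 4*1 + 0 = 4.
  i=2: a_2=12, p_2 = 12*49 + 12 = 600, q_2 = 12*4 + 1 = 49.
  i=3: a_3=7, p_3 = 7*600 + 49 = 4249, q_3 = 7*49 + 4 = 347.
  i=4: a_4=5, p_4 = 5*4249 + 600 = 21845, q_4 = 5*347 + 49 = 1784.
  i=5: a_5=3, p_5 = 3*21845 + 4249 = 69784, q_5 = 3*1784 + 347 = 5699.
  i=6: a_6=6, p_6 = 6*69784 + 21845 = 440549, q_6 = 6*5699 + 1784 = 35978.
  i=7: a_7=4, p_7 = 4*440549 + 69784 = 1831980, q_7 = 4*35978 + 5699 = 149611.

12/1, 49/4, 600/49, 4249/347, 21845/1784, 69784/5699, 440549/35978, 1831980/149611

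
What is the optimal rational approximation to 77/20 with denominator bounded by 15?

50/13

Expand x = 77/20 as a continued fraction with the Euclidean algorithm:
  77 = 3*20 + 17, so a_0 = 3.
  20 = 1*17 + 3, so a_1 = 1.
  17 = 5*3 + 2, so a_2 = 5.
  3 = 1*2 + 1, so a_3 = 1.
  2 = 2*1 + 0, so a_4 = 2.
so x = [3; 1, 5, 1, 2].
Convergents (p_i = a_i*p_{i-1} + p_{i-2}, q_i = a_i*q_{i-1} + q_{i-2} with p_{-2}=0, p_{-1}=1, q_{-2}=1, q_{-1}=0), until the denominator exceeds 15:
  i=0: a_0=3, p_0 = 3*1 + 0 = 3, q_0 = 3*0 + 1 = 1.
  i=1: a_1=1, p_1 = 1*3 + 1 = 4, q_1 = 1*1 + 0 = 1.
  i=2: a_2=5, p_2 = 5*4 + 3 = 23, q_2 = 5*1 + 1 = 6.
  i=3: a_3=1, p_3 = 1*23 + 4 = 27, q_3 = 1*6 + 1 = 7.
  i=4: a_4=2, p_4 = 2*27 + 23 = 77, q_4 = 2*7 + 6 = 20.
q_4 = 20 > 15, so the last convergent with denominator <= 15 is p_3/q_3 = 27/7.
The closest fraction with denominator <= 15 is either p_3/q_3 or the intermediate fraction (k*p_3 + p_2)/(k*q_3 + q_2) with the largest k >= 1 whose denominator stays <= 15; these approach x as k grows, and every other convergent or intermediate fraction in range is farther away.
Largest k: floor((15 - q_2)/q_3) = floor((15 - 6)/7) = 1.
That gives (1*27 + 23)/(1*7 + 6) = 50/13.
Compare the errors: |x - 27/7| = |77*7 - 27*20|/(20*7) = 1/140, and |x - 50/13| = |77*13 - 50*20|/(20*13) = 1/260.
Cross-multiplying, 1*140 = 140 < 260 = 1*260, so 1/260 is smaller: the intermediate fraction 50/13 is closer to x than 27/7.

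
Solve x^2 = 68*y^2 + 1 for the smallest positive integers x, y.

(x, y) = (33, 4)

First expand sqrt(68) as a continued fraction. With x_i = (sqrt(68) + m_i)/d_i and (m_0, d_0) = (0, 1): a_0 = floor(sqrt(68)) = 8, since 8^2 = 64 <= 68 < 81 = 9^2.
Iterate m_{i+1} = d_i*a_i - m_i, d_{i+1} = (68 - m_{i+1}^2)/d_i, a_{i+1} = floor((a_0 + m_{i+1})/d_{i+1}):
  m_1 = 1*8 - 0 = 8, d_1 = (68 - 8^2)/1 = 4/1 = 4, a_1 = floor((8 + 8)/4) = 4.
  m_2 = 4*4 - 8 = 8, d_2 = (68 - 8^2)/4 = 4/4 = 1, a_2 = floor((8 + 8)/1) = 16.
  m_3 = 1*16 - 8 = 8, d_3 = (68 - 8^2)/1 = 4/1 = 4: (m_3, d_3) = (m_1, d_1) = (8, 4), so from here the quotients repeat a_1, a_2; the period length is 2.
So sqrt(68) = [8; (4, 16)] with period length k = 2.
k is even, so the fundamental solution of x^2 - 68y^2 = 1 is (p_{k-1}, q_{k-1}) = (p_1, q_1); compute convergents through index 1.
Convergents (p_i = a_i*p_{i-1} + p_{i-2}, q_i = a_i*q_{i-1} + q_{i-2} with p_{-2}=0, p_{-1}=1, q_{-2}=1, q_{-1}=0):
  i=0: a_0=8, p_0 = 8*1 + 0 = 8, q_0 = 8*0 + 1 = 1.
  i=1: a_1=4, p_1 = 4*8 + 1 = 33, q_1 = 4*1 + 0 = 4.
Check: 33^2 - 68*4^2 = 1089 - 1088 = 1, so (x, y) = (33, 4) solves the equation, and by the theorem it is the least positive solution.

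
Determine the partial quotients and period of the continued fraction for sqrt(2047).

Write x_i = (sqrt(2047) + m_i)/d_i with (m_0, d_0) = (0, 1). a_0 = floor(sqrt(2047)) = 45, since 45^2 = 2025 <= 2047 < 2116 = 46^2.
Iterate m_{i+1} = d_i*a_i - m_i, d_{i+1} = (2047 - m_{i+1}^2)/d_i, a_{i+1} = floor((a_0 + m_{i+1})/d_{i+1}):
  m_1 = 1*45 - 0 = 45, d_1 = (2047 - 45^2)/1 = 22/1 = 22, a_1 = floor((45 + 45)/22) = 4.
  m_2 = 22*4 - 45 = 43, d_2 = (2047 - 43^2)/22 = 198/22 = 9, a_2 = floor((45 + 43)/9) = 9.
  m_3 = 9*9 - 43 = 38, d_3 = (2047 - 38^2)/9 = 603/9 = 67, a_3 = floor((45 + 38)/67) = 1.
  m_4 = 67*1 - 38 = 29, d_4 = (2047 - 29^2)/67 = 1206/67 = 18, a_4 = floor((45 + 29)/18) = 4.
  m_5 = 18*4 - 29 = 43, d_5 = (2047 - 43^2)/18 = 198/18 = 11, a_5 = floor((45 + 43)/11) = 8.
  m_6 = 11*8 - 43 = 45, d_6 = (2047 - 45^2)/11 = 22/11 = 2, a_6 = floor((45 + 45)/2) = 45.
  m_7 = 2*45 - 45 = 45, d_7 = (2047 - 45^2)/2 = 22/2 = 11, a_7 = floor((45 + 45)/11) = 8.
  m_8 = 11*8 - 45 = 43, d_8 = (2047 - 43^2)/11 = 198/11 = 18, a_8 = floor((45 + 43)/18) = 4.
  m_9 = 18*4 - 43 = 29, d_9 = (2047 - 29^2)/18 = 1206/18 = 67, a_9 = floor((45 + 29)/67) = 1.
  m_10 = 67*1 - 29 = 38, d_10 = (2047 - 38^2)/67 = 603/67 = 9, a_10 = floor((45 + 38)/9) = 9.
  m_11 = 9*9 - 38 = 43, d_11 = (2047 - 43^2)/9 = 198/9 = 22, a_11 = floor((45 + 43)/22) = 4.
  m_12 = 22*4 - 43 = 45, d_12 = (2047 - 45^2)/22 = 22/22 = 1, a_12 = floor((45 + 45)/1) = 90.
  m_13 = 1*90 - 45 = 45, d_13 = (2047 - 45^2)/1 = 22/1 = 22: (m_13, d_13) = (m_1, d_1) = (45, 22), so from here the quotients repeat a_1, ..., a_12; the period length is 12.
Hence the expansion of sqrt(2047) is a_0 = 45 followed by the repeating block 4, 9, 1, 4, 8, 45, 8, 4, 1, 9, 4, 90 (period 12).

[45; (4, 9, 1, 4, 8, 45, 8, 4, 1, 9, 4, 90)]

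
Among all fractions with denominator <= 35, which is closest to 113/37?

Expand x = 113/37 as a continued fraction with the Euclidean algorithm:
  113 = 3*37 + 2, so a_0 = 3.
  37 = 18*2 + 1, so a_1 = 18.
  2 = 2*1 + 0, so a_2 = 2.
so x = [3; 18, 2].
Convergents (p_i = a_i*p_{i-1} + p_{i-2}, q_i = a_i*q_{i-1} + q_{i-2} with p_{-2}=0, p_{-1}=1, q_{-2}=1, q_{-1}=0), until the denominator exceeds 35:
  i=0: a_0=3, p_0 = 3*1 + 0 = 3, q_0 = 3*0 + 1 = 1.
  i=1: a_1=18, p_1 = 18*3 + 1 = 55, q_1 = 18*1 + 0 = 18.
  i=2: a_2=2, p_2 = 2*55 + 3 = 113, q_2 = 2*18 + 1 = 37.
q_2 = 37 > 35, so the last convergent with denominator <= 35 is p_1/q_1 = 55/18.
The closest fraction with denominator <= 35 is either p_1/q_1 or the intermediate fraction (k*p_1 + p_0)/(k*q_1 + q_0) with the largest k >= 1 whose denominator stays <= 35; these approach x as k grows, and every other convergent or intermediate fraction in range is farther away.
Largest k: floor((35 - q_0)/q_1) = floor((35 - 1)/18) = 1.
That gives (1*55 + 3)/(1*18 + 1) = 58/19.
Compare the errors: |x - 55/18| = |113*18 - 55*37|/(37*18) = 1/666, and |x - 58/19| = |113*19 - 58*37|/(37*19) = 1/703.
Cross-multiplying, 1*666 = 666 < 703 = 1*703, so 1/703 is smaller: the intermediate fraction 58/19 is closer to x than 55/18.

58/19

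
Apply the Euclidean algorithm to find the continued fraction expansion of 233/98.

Run the Euclidean algorithm on 233 and 98; the successive quotients are the partial quotients a_0, a_1, ... (each step inverts the fractional part left over by the previous one):
  233 = 2*98 + 37, so a_0 = 2.
  98 = 2*37 + 24, so a_1 = 2.
  37 = 1*24 + 13, so a_2 = 1.
  24 = 1*13 + 11, so a_3 = 1.
  13 = 1*11 + 2, so a_4 = 1.
  11 = 5*2 + 1, so a_5 = 5.
  2 = 2*1 + 0, so a_6 = 2.
The remainder reaches 0 after 7 divisions, so the expansion has 7 partial quotients, read off in order.

[2; 2, 1, 1, 1, 5, 2]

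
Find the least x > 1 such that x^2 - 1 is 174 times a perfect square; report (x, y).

(x, y) = (1451, 110)

First expand sqrt(174) as a continued fraction. With x_i = (sqrt(174) + m_i)/d_i and (m_0, d_0) = (0, 1): a_0 = floor(sqrt(174)) = 13, since 13^2 = 169 <= 174 < 196 = 14^2.
Iterate m_{i+1} = d_i*a_i - m_i, d_{i+1} = (174 - m_{i+1}^2)/d_i, a_{i+1} = floor((a_0 + m_{i+1})/d_{i+1}):
  m_1 = 1*13 - 0 = 13, d_1 = (174 - 13^2)/1 = 5/1 = 5, a_1 = floor((13 + 13)/5) = 5.
  m_2 = 5*5 - 13 = 12, d_2 = (174 - 12^2)/5 = 30/5 = 6, a_2 = floor((13 + 12)/6) = 4.
  m_3 = 6*4 - 12 = 12, d_3 = (174 - 12^2)/6 = 30/6 = 5, a_3 = floor((13 + 12)/5) = 5.
  m_4 = 5*5 - 12 = 13, d_4 = (174 - 13^2)/5 = 5/5 = 1, a_4 = floor((13 + 13)/1) = 26.
  m_5 = 1*26 - 13 = 13, d_5 = (174 - 13^2)/1 = 5/1 = 5: (m_5, d_5) = (m_1, d_1) = (13, 5), so from here the quotients repeat a_1, ..., a_4; the period length is 4.
So sqrt(174) = [13; (5, 4, 5, 26)] with period length k = 4.
k is even, so the fundamental solution of x^2 - 174y^2 = 1 is (p_{k-1}, q_{k-1}) = (p_3, q_3); compute convergents through index 3.
Convergents (p_i = a_i*p_{i-1} + p_{i-2}, q_i = a_i*q_{i-1} + q_{i-2} with p_{-2}=0, p_{-1}=1, q_{-2}=1, q_{-1}=0):
  i=0: a_0=13, p_0 = 13*1 + 0 = 13, q_0 = 13*0 + 1 = 1.
  i=1: a_1=5, p_1 = 5*13 + 1 = 66, q_1 = 5*1 + 0 = 5.
  i=2: a_2=4, p_2 = 4*66 + 13 = 277, q_2 = 4*5 + 1 = 21.
  i=3: a_3=5, p_3 = 5*277 + 66 = 1451, q_3 = 5*21 + 5 = 110.
Check: 1451^2 - 174*110^2 = 2105401 - 2105400 = 1, so (x, y) = (1451, 110) solves the equation, and by the theorem it is the least positive solution.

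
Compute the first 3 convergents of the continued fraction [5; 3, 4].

Using the convergent recurrence p_i = a_i*p_{i-1} + p_{i-2}, q_i = a_i*q_{i-1} + q_{i-2} with p_{-2}=0, p_{-1}=1, q_{-2}=1, q_{-1}=0:
  i=0: a_0=5, p_0 = 5*1 + 0 = 5, q_0 = 5*0 + 1 = 1.
  i=1: a_1=3, p_1 = 3*5 + 1 = 16, q_1 = 3*1 + 0 = 3.
  i=2: a_2=4, p_2 = 4*16 + 5 = 69, q_2 = 4*3 + 1 = 13.

5/1, 16/3, 69/13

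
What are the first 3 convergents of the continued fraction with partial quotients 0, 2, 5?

Using the convergent recurrence p_i = a_i*p_{i-1} + p_{i-2}, q_i = a_i*q_{i-1} + q_{i-2} with p_{-2}=0, p_{-1}=1, q_{-2}=1, q_{-1}=0:
  i=0: a_0=0, p_0 = 0*1 + 0 = 0, q_0 = 0*0 + 1 = 1.
  i=1: a_1=2, p_1 = 2*0 + 1 = 1, q_1 = 2*1 + 0 = 2.
  i=2: a_2=5, p_2 = 5*1 + 0 = 5, q_2 = 5*2 + 1 = 11.

0/1, 1/2, 5/11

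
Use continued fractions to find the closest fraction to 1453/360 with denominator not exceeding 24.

Expand x = 1453/360 as a continued fraction with the Euclidean algorithm:
  1453 = 4*360 + 13, so a_0 = 4.
  360 = 27*13 + 9, so a_1 = 27.
  13 = 1*9 + 4, so a_2 = 1.
  9 = 2*4 + 1, so a_3 = 2.
  4 = 4*1 + 0, so a_4 = 4.
so x = [4; 27, 1, 2, 4].
Convergents (p_i = a_i*p_{i-1} + p_{i-2}, q_i = a_i*q_{i-1} + q_{i-2} with p_{-2}=0, p_{-1}=1, q_{-2}=1, q_{-1}=0), until the denominator exceeds 24:
  i=0: a_0=4, p_0 = 4*1 + 0 = 4, q_0 = 4*0 + 1 = 1.
  i=1: a_1=27, p_1 = 27*4 + 1 = 109, q_1 = 27*1 + 0 = 27.
q_1 = 27 > 24, so the last convergent with denominator <= 24 is p_0/q_0 = 4/1.
The closest fraction with denominator <= 24 is either p_0/q_0 or the intermediate fraction (k*p_0 + p_{-1})/(k*q_0 + q_{-1}) with the largest k >= 1 whose denominator stays <= 24; these approach x as k grows, and every other convergent or intermediate fraction in range is farther away.
Largest k: floor((24 - q_{-1})/q_0) = floor((24 - 0)/1) = 24 (using the seeds p_{-1} = 1, q_{-1} = 0).
That gives (24*4 + 1)/(24*1 + 0) = 97/24.
Compare the errors: |x - 4/1| = |1453*1 - 4*360|/(360*1) = 13/360, and |x - 97/24| = |1453*24 - 97*360|/(360*24) = 48/8640.
Cross-multiplying, 48*360 = 17280 < 112320 = 13*8640, so 48/8640 is smaller: the intermediate fraction 97/24 is closer to x than 4/1.

97/24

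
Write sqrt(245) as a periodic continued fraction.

[15; (1, 1, 1, 7, 6, 7, 1, 1, 1, 30)]

Write x_i = (sqrt(245) + m_i)/d_i with (m_0, d_0) = (0, 1). a_0 = floor(sqrt(245)) = 15, since 15^2 = 225 <= 245 < 256 = 16^2.
Iterate m_{i+1} = d_i*a_i - m_i, d_{i+1} = (245 - m_{i+1}^2)/d_i, a_{i+1} = floor((a_0 + m_{i+1})/d_{i+1}):
  m_1 = 1*15 - 0 = 15, d_1 = (245 - 15^2)/1 = 20/1 = 20, a_1 = floor((15 + 15)/20) = 1.
  m_2 = 20*1 - 15 = 5, d_2 = (245 - 5^2)/20 = 220/20 = 11, a_2 = floor((15 + 5)/11) = 1.
  m_3 = 11*1 - 5 = 6, d_3 = (245 - 6^2)/11 = 209/11 = 19, a_3 = floor((15 + 6)/19) = 1.
  m_4 = 19*1 - 6 = 13, d_4 = (245 - 13^2)/19 = 76/19 = 4, a_4 = floor((15 + 13)/4) = 7.
  m_5 = 4*7 - 13 = 15, d_5 = (245 - 15^2)/4 = 20/4 = 5, a_5 = floor((15 + 15)/5) = 6.
  m_6 = 5*6 - 15 = 15, d_6 = (245 - 15^2)/5 = 20/5 = 4, a_6 = floor((15 + 15)/4) = 7.
  m_7 = 4*7 - 15 = 13, d_7 = (245 - 13^2)/4 = 76/4 = 19, a_7 = floor((15 + 13)/19) = 1.
  m_8 = 19*1 - 13 = 6, d_8 = (245 - 6^2)/19 = 209/19 = 11, a_8 = floor((15 + 6)/11) = 1.
  m_9 = 11*1 - 6 = 5, d_9 = (245 - 5^2)/11 = 220/11 = 20, a_9 = floor((15 + 5)/20) = 1.
  m_10 = 20*1 - 5 = 15, d_10 = (245 - 15^2)/20 = 20/20 = 1, a_10 = floor((15 + 15)/1) = 30.
  m_11 = 1*30 - 15 = 15, d_11 = (245 - 15^2)/1 = 20/1 = 20: (m_11, d_11) = (m_1, d_1) = (15, 20), so from here the quotients repeat a_1, ..., a_10; the period length is 10.
Hence the expansion of sqrt(245) is a_0 = 15 followed by the repeating block 1, 1, 1, 7, 6, 7, 1, 1, 1, 30 (period 10).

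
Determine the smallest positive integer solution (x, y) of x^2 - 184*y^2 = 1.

First expand sqrt(184) as a continued fraction. With x_i = (sqrt(184) + m_i)/d_i and (m_0, d_0) = (0, 1): a_0 = floor(sqrt(184)) = 13, since 13^2 = 169 <= 184 < 196 = 14^2.
Iterate m_{i+1} = d_i*a_i - m_i, d_{i+1} = (184 - m_{i+1}^2)/d_i, a_{i+1} = floor((a_0 + m_{i+1})/d_{i+1}):
  m_1 = 1*13 - 0 = 13, d_1 = (184 - 13^2)/1 = 15/1 = 15, a_1 = floor((13 + 13)/15) = 1.
  m_2 = 15*1 - 13 = 2, d_2 = (184 - 2^2)/15 = 180/15 = 12, a_2 = floor((13 + 2)/12) = 1.
  m_3 = 12*1 - 2 = 10, d_3 = (184 - 10^2)/12 = 84/12 = 7, a_3 = floor((13 + 10)/7) = 3.
  m_4 = 7*3 - 10 = 11, d_4 = (184 - 11^2)/7 = 63/7 = 9, a_4 = floor((13 + 11)/9) = 2.
  m_5 = 9*2 - 11 = 7, d_5 = (184 - 7^2)/9 = 135/9 = 15, a_5 = floor((13 + 7)/15) = 1.
  m_6 = 15*1 - 7 = 8, d_6 = (184 - 8^2)/15 = 120/15 = 8, a_6 = floor((13 + 8)/8) = 2.
  m_7 = 8*2 - 8 = 8, d_7 = (184 - 8^2)/8 = 120/8 = 15, a_7 = floor((13 + 8)/15) = 1.
  m_8 = 15*1 - 8 = 7, d_8 = (184 - 7^2)/15 = 135/15 = 9, a_8 = floor((13 + 7)/9) = 2.
  m_9 = 9*2 - 7 = 11, d_9 = (184 - 11^2)/9 = 63/9 = 7, a_9 = floor((13 + 11)/7) = 3.
  m_10 = 7*3 - 11 = 10, d_10 = (184 - 10^2)/7 = 84/7 = 12, a_10 = floor((13 + 10)/12) = 1.
  m_11 = 12*1 - 10 = 2, d_11 = (184 - 2^2)/12 = 180/12 = 15, a_11 = floor((13 + 2)/15) = 1.
  m_12 = 15*1 - 2 = 13, d_12 = (184 - 13^2)/15 = 15/15 = 1, a_12 = floor((13 + 13)/1) = 26.
  m_13 = 1*26 - 13 = 13, d_13 = (184 - 13^2)/1 = 15/1 = 15: (m_13, d_13) = (m_1, d_1) = (13, 15), so from here the quotients repeat a_1, ..., a_12; the period length is 12.
So sqrt(184) = [13; (1, 1, 3, 2, 1, 2, 1, 2, 3, 1, 1, 26)] with period length k = 12.
k is even, so the fundamental solution of x^2 - 184y^2 = 1 is (p_{k-1}, q_{k-1}) = (p_11, q_11); compute convergents through index 11.
Convergents (p_i = a_i*p_{i-1} + p_{i-2}, q_i = a_i*q_{i-1} + q_{i-2} with p_{-2}=0, p_{-1}=1, q_{-2}=1, q_{-1}=0):
  i=0: a_0=13, p_0 = 13*1 + 0 = 13, q_0 = 13*0 + 1 = 1.
  i=1: a_1=1, p_1 = 1*13 + 1 = 14, q_1 = 1*1 + 0 = 1.
  i=2: a_2=1, p_2 = 1*14 + 13 = 27, q_2 = 1*1 + 1 = 2.
  i=3: a_3=3, p_3 = 3*27 + 14 = 95, q_3 = 3*2 + 1 = 7.
  i=4: a_4=2, p_4 = 2*95 + 27 = 217, q_4 = 2*7 + 2 = 16.
  i=5: a_5=1, p_5 = 1*217 + 95 = 312, q_5 = 1*16 + 7 = 23.
  i=6: a_6=2, p_6 = 2*312 + 217 = 841, q_6 = 2*23 + 16 = 62.
  i=7: a_7=1, p_7 = 1*841 + 312 = 1153, q_7 = 1*62 + 23 = 85.
  i=8: a_8=2, p_8 = 2*1153 + 841 = 3147, q_8 = 2*85 + 62 = 232.
  i=9: a_9=3, p_9 = 3*3147 + 1153 = 10594, q_9 = 3*232 + 85 = 781.
  i=10: a_10=1, p_10 = 1*10594 + 3147 = 13741, q_10 = 1*781 + 232 = 1013.
  i=11: a_11=1, p_11 = 1*13741 + 10594 = 24335, q_11 = 1*1013 + 781 = 1794.
Check: 24335^2 - 184*1794^2 = 592192225 - 592192224 = 1, so (x, y) = (24335, 1794) solves the equation, and by the theorem it is the least positive solution.

(x, y) = (24335, 1794)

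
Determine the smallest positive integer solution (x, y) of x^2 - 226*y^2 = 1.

(x, y) = (451, 30)

First expand sqrt(226) as a continued fraction. With x_i = (sqrt(226) + m_i)/d_i and (m_0, d_0) = (0, 1): a_0 = floor(sqrt(226)) = 15, since 15^2 = 225 <= 226 < 256 = 16^2.
Iterate m_{i+1} = d_i*a_i - m_i, d_{i+1} = (226 - m_{i+1}^2)/d_i, a_{i+1} = floor((a_0 + m_{i+1})/d_{i+1}):
  m_1 = 1*15 - 0 = 15, d_1 = (226 - 15^2)/1 = 1/1 = 1, a_1 = floor((15 + 15)/1) = 30.
  m_2 = 1*30 - 15 = 15, d_2 = (226 - 15^2)/1 = 1/1 = 1: (m_2, d_2) = (m_1, d_1) = (15, 1), so from here the quotient a_1 repeats; the period length is 1.
So sqrt(226) = [15; (30)] with period length k = 1.
k is odd, so (p_{k-1}, q_{k-1}) only solves x^2 - 226y^2 = -1 and the fundamental solution of x^2 - 226y^2 = 1 is (p_{2k-1}, q_{2k-1}) = (p_1, q_1); compute convergents through index 1, running through the period twice.
Convergents (p_i = a_i*p_{i-1} + p_{i-2}, q_i = a_i*q_{i-1} + q_{i-2} with p_{-2}=0, p_{-1}=1, q_{-2}=1, q_{-1}=0):
  i=0: a_0=15, p_0 = 15*1 + 0 = 15, q_0 = 15*0 + 1 = 1.
  i=1: a_1=30, p_1 = 30*15 + 1 = 451, q_1 = 30*1 + 0 = 30.
Indeed p_0^2 - 226*q_0^2 = 225 - 226 = -1, not +1.
Check: 451^2 - 226*30^2 = 203401 - 203400 = 1, so (x, y) = (451, 30) solves the equation, and by the theorem it is the least positive solution.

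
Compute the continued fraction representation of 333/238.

Run the Euclidean algorithm on 333 and 238; the successive quotients are the partial quotients a_0, a_1, ... (each step inverts the fractional part left over by the previous one):
  333 = 1*238 + 95, so a_0 = 1.
  238 = 2*95 + 48, so a_1 = 2.
  95 = 1*48 + 47, so a_2 = 1.
  48 = 1*47 + 1, so a_3 = 1.
  47 = 47*1 + 0, so a_4 = 47.
The remainder reaches 0 after 5 divisions, so the expansion has 5 partial quotients, read off in order.

[1; 2, 1, 1, 47]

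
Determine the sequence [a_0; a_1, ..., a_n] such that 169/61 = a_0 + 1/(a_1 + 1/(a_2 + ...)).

[2; 1, 3, 2, 1, 4]

Run the Euclidean algorithm on 169 and 61; the successive quotients are the partial quotients a_0, a_1, ... (each step inverts the fractional part left over by the previous one):
  169 = 2*61 + 47, so a_0 = 2.
  61 = 1*47 + 14, so a_1 = 1.
  47 = 3*14 + 5, so a_2 = 3.
  14 = 2*5 + 4, so a_3 = 2.
  5 = 1*4 + 1, so a_4 = 1.
  4 = 4*1 + 0, so a_5 = 4.
The remainder reaches 0 after 6 divisions, so the expansion has 6 partial quotients, read off in order.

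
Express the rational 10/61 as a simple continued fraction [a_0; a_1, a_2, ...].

[0; 6, 10]

Run the Euclidean algorithm on 10 and 61; the successive quotients are the partial quotients a_0, a_1, ... (each step inverts the fractional part left over by the previous one):
  10 = 0*61 + 10, so a_0 = 0.
  61 = 6*10 + 1, so a_1 = 6.
  10 = 10*1 + 0, so a_2 = 10.
The remainder reaches 0 after 3 divisions, so the expansion has 3 partial quotients, read off in order.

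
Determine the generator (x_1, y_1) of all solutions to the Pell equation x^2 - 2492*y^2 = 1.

First expand sqrt(2492) as a continued fraction. With x_i = (sqrt(2492) + m_i)/d_i and (m_0, d_0) = (0, 1): a_0 = floor(sqrt(2492)) = 49, since 49^2 = 2401 <= 2492 < 2500 = 50^2.
Iterate m_{i+1} = d_i*a_i - m_i, d_{i+1} = (2492 - m_{i+1}^2)/d_i, a_{i+1} = floor((a_0 + m_{i+1})/d_{i+1}):
  m_1 = 1*49 - 0 = 49, d_1 = (2492 - 49^2)/1 = 91/1 = 91, a_1 = floor((49 + 49)/91) = 1.
  m_2 = 91*1 - 49 = 42, d_2 = (2492 - 42^2)/91 = 728/91 = 8, a_2 = floor((49 + 42)/8) = 11.
  m_3 = 8*11 - 42 = 46, d_3 = (2492 - 46^2)/8 = 376/8 = 47, a_3 = floor((49 + 46)/47) = 2.
  m_4 = 47*2 - 46 = 48, d_4 = (2492 - 48^2)/47 = 188/47 = 4, a_4 = floor((49 + 48)/4) = 24.
  m_5 = 4*24 - 48 = 48, d_5 = (2492 - 48^2)/4 = 188/4 = 47, a_5 = floor((49 + 48)/47) = 2.
  m_6 = 47*2 - 48 = 46, d_6 = (2492 - 46^2)/47 = 376/47 = 8, a_6 = floor((49 + 46)/8) = 11.
  m_7 = 8*11 - 46 = 42, d_7 = (2492 - 42^2)/8 = 728/8 = 91, a_7 = floor((49 + 42)/91) = 1.
  m_8 = 91*1 - 42 = 49, d_8 = (2492 - 49^2)/91 = 91/91 = 1, a_8 = floor((49 + 49)/1) = 98.
  m_9 = 1*98 - 49 = 49, d_9 = (2492 - 49^2)/1 = 91/1 = 91: (m_9, d_9) = (m_1, d_1) = (49, 91), so from here the quotients repeat a_1, ..., a_8; the period length is 8.
So sqrt(2492) = [49; (1, 11, 2, 24, 2, 11, 1, 98)] with period length k = 8.
k is even, so the fundamental solution of x^2 - 2492y^2 = 1 is (p_{k-1}, q_{k-1}) = (p_7, q_7); compute convergents through index 7.
Convergents (p_i = a_i*p_{i-1} + p_{i-2}, q_i = a_i*q_{i-1} + q_{i-2} with p_{-2}=0, p_{-1}=1, q_{-2}=1, q_{-1}=0):
  i=0: a_0=49, p_0 = 49*1 + 0 = 49, q_0 = 49*0 + 1 = 1.
  i=1: a_1=1, p_1 = 1*49 + 1 = 50, q_1 = 1*1 + 0 = 1.
  i=2: a_2=11, p_2 = 11*50 + 49 = 599, q_2 = 11*1 + 1 = 12.
  i=3: a_3=2, p_3 = 2*599 + 50 = 1248, q_3 = 2*12 + 1 = 25.
  i=4: a_4=24, p_4 = 24*1248 + 599 = 30551, q_4 = 24*25 + 12 = 612.
  i=5: a_5=2, p_5 = 2*30551 + 1248 = 62350, q_5 = 2*612 + 25 = 1249.
  i=6: a_6=11, p_6 = 11*62350 + 30551 = 716401, q_6 = 11*1249 + 612 = 14351.
  i=7: a_7=1, p_7 = 1*716401 + 62350 = 778751, q_7 = 1*14351 + 1249 = 15600.
Check: 778751^2 - 2492*15600^2 = 606453120001 - 606453120000 = 1, so (x, y) = (778751, 15600) solves the equation, and by the theorem it is the least positive solution.

(x, y) = (778751, 15600)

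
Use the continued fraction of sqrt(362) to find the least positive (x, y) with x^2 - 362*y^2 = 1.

(x, y) = (723, 38)

First expand sqrt(362) as a continued fraction. With x_i = (sqrt(362) + m_i)/d_i and (m_0, d_0) = (0, 1): a_0 = floor(sqrt(362)) = 19, since 19^2 = 361 <= 362 < 400 = 20^2.
Iterate m_{i+1} = d_i*a_i - m_i, d_{i+1} = (362 - m_{i+1}^2)/d_i, a_{i+1} = floor((a_0 + m_{i+1})/d_{i+1}):
  m_1 = 1*19 - 0 = 19, d_1 = (362 - 19^2)/1 = 1/1 = 1, a_1 = floor((19 + 19)/1) = 38.
  m_2 = 1*38 - 19 = 19, d_2 = (362 - 19^2)/1 = 1/1 = 1: (m_2, d_2) = (m_1, d_1) = (19, 1), so from here the quotient a_1 repeats; the period length is 1.
So sqrt(362) = [19; (38)] with period length k = 1.
k is odd, so (p_{k-1}, q_{k-1}) only solves x^2 - 362y^2 = -1 and the fundamental solution of x^2 - 362y^2 = 1 is (p_{2k-1}, q_{2k-1}) = (p_1, q_1); compute convergents through index 1, running through the period twice.
Convergents (p_i = a_i*p_{i-1} + p_{i-2}, q_i = a_i*q_{i-1} + q_{i-2} with p_{-2}=0, p_{-1}=1, q_{-2}=1, q_{-1}=0):
  i=0: a_0=19, p_0 = 19*1 + 0 = 19, q_0 = 19*0 + 1 = 1.
  i=1: a_1=38, p_1 = 38*19 + 1 = 723, q_1 = 38*1 + 0 = 38.
Indeed p_0^2 - 362*q_0^2 = 361 - 362 = -1, not +1.
Check: 723^2 - 362*38^2 = 522729 - 522728 = 1, so (x, y) = (723, 38) solves the equation, and by the theorem it is the least positive solution.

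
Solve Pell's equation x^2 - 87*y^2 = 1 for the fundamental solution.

(x, y) = (28, 3)

First expand sqrt(87) as a continued fraction. With x_i = (sqrt(87) + m_i)/d_i and (m_0, d_0) = (0, 1): a_0 = floor(sqrt(87)) = 9, since 9^2 = 81 <= 87 < 100 = 10^2.
Iterate m_{i+1} = d_i*a_i - m_i, d_{i+1} = (87 - m_{i+1}^2)/d_i, a_{i+1} = floor((a_0 + m_{i+1})/d_{i+1}):
  m_1 = 1*9 - 0 = 9, d_1 = (87 - 9^2)/1 = 6/1 = 6, a_1 = floor((9 + 9)/6) = 3.
  m_2 = 6*3 - 9 = 9, d_2 = (87 - 9^2)/6 = 6/6 = 1, a_2 = floor((9 + 9)/1) = 18.
  m_3 = 1*18 - 9 = 9, d_3 = (87 - 9^2)/1 = 6/1 = 6: (m_3, d_3) = (m_1, d_1) = (9, 6), so from here the quotients repeat a_1, a_2; the period length is 2.
So sqrt(87) = [9; (3, 18)] with period length k = 2.
k is even, so the fundamental solution of x^2 - 87y^2 = 1 is (p_{k-1}, q_{k-1}) = (p_1, q_1); compute convergents through index 1.
Convergents (p_i = a_i*p_{i-1} + p_{i-2}, q_i = a_i*q_{i-1} + q_{i-2} with p_{-2}=0, p_{-1}=1, q_{-2}=1, q_{-1}=0):
  i=0: a_0=9, p_0 = 9*1 + 0 = 9, q_0 = 9*0 + 1 = 1.
  i=1: a_1=3, p_1 = 3*9 + 1 = 28, q_1 = 3*1 + 0 = 3.
Check: 28^2 - 87*3^2 = 784 - 783 = 1, so (x, y) = (28, 3) solves the equation, and by the theorem it is the least positive solution.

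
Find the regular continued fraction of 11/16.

Run the Euclidean algorithm on 11 and 16; the successive quotients are the partial quotients a_0, a_1, ... (each step inverts the fractional part left over by the previous one):
  11 = 0*16 + 11, so a_0 = 0.
  16 = 1*11 + 5, so a_1 = 1.
  11 = 2*5 + 1, so a_2 = 2.
  5 = 5*1 + 0, so a_3 = 5.
The remainder reaches 0 after 4 divisions, so the expansion has 4 partial quotients, read off in order.

[0; 1, 2, 5]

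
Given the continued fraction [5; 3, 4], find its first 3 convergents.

5/1, 16/3, 69/13

Using the convergent recurrence p_i = a_i*p_{i-1} + p_{i-2}, q_i = a_i*q_{i-1} + q_{i-2} with p_{-2}=0, p_{-1}=1, q_{-2}=1, q_{-1}=0:
  i=0: a_0=5, p_0 = 5*1 + 0 = 5, q_0 = 5*0 + 1 = 1.
  i=1: a_1=3, p_1 = 3*5 + 1 = 16, q_1 = 3*1 + 0 = 3.
  i=2: a_2=4, p_2 = 4*16 + 5 = 69, q_2 = 4*3 + 1 = 13.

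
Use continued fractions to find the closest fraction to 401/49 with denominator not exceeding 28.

221/27

Expand x = 401/49 as a continued fraction with the Euclidean algorithm:
  401 = 8*49 + 9, so a_0 = 8.
  49 = 5*9 + 4, so a_1 = 5.
  9 = 2*4 + 1, so a_2 = 2.
  4 = 4*1 + 0, so a_3 = 4.
so x = [8; 5, 2, 4].
Convergents (p_i = a_i*p_{i-1} + p_{i-2}, q_i = a_i*q_{i-1} + q_{i-2} with p_{-2}=0, p_{-1}=1, q_{-2}=1, q_{-1}=0), until the denominator exceeds 28:
  i=0: a_0=8, p_0 = 8*1 + 0 = 8, q_0 = 8*0 + 1 = 1.
  i=1: a_1=5, p_1 = 5*8 + 1 = 41, q_1 = 5*1 + 0 = 5.
  i=2: a_2=2, p_2 = 2*41 + 8 = 90, q_2 = 2*5 + 1 = 11.
  i=3: a_3=4, p_3 = 4*90 + 41 = 401, q_3 = 4*11 + 5 = 49.
q_3 = 49 > 28, so the last convergent with denominator <= 28 is p_2/q_2 = 90/11.
The closest fraction with denominator <= 28 is either p_2/q_2 or the intermediate fraction (k*p_2 + p_1)/(k*q_2 + q_1) with the largest k >= 1 whose denominator stays <= 28; these approach x as k grows, and every other convergent or intermediate fraction in range is farther away.
Largest k: floor((28 - q_1)/q_2) = floor((28 - 5)/11) = 2.
That gives (2*90 + 41)/(2*11 + 5) = 221/27.
Compare the errors: |x - 90/11| = |401*11 - 90*49|/(49*11) = 1/539, and |x - 221/27| = |401*27 - 221*49|/(49*27) = 2/1323.
Cross-multiplying, 2*539 = 1078 < 1323 = 1*1323, so 2/1323 is smaller: the intermediate fraction 221/27 is closer to x than 90/11.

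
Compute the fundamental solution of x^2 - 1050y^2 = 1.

First expand sqrt(1050) as a continued fraction. With x_i = (sqrt(1050) + m_i)/d_i and (m_0, d_0) = (0, 1): a_0 = floor(sqrt(1050)) = 32, since 32^2 = 1024 <= 1050 < 1089 = 33^2.
Iterate m_{i+1} = d_i*a_i - m_i, d_{i+1} = (1050 - m_{i+1}^2)/d_i, a_{i+1} = floor((a_0 + m_{i+1})/d_{i+1}):
  m_1 = 1*32 - 0 = 32, d_1 = (1050 - 32^2)/1 = 26/1 = 26, a_1 = floor((32 + 32)/26) = 2.
  m_2 = 26*2 - 32 = 20, d_2 = (1050 - 20^2)/26 = 650/26 = 25, a_2 = floor((32 + 20)/25) = 2.
  m_3 = 25*2 - 20 = 30, d_3 = (1050 - 30^2)/25 = 150/25 = 6, a_3 = floor((32 + 30)/6) = 10.
  m_4 = 6*10 - 30 = 30, d_4 = (1050 - 30^2)/6 = 150/6 = 25, a_4 = floor((32 + 30)/25) = 2.
  m_5 = 25*2 - 30 = 20, d_5 = (1050 - 20^2)/25 = 650/25 = 26, a_5 = floor((32 + 20)/26) = 2.
  m_6 = 26*2 - 20 = 32, d_6 = (1050 - 32^2)/26 = 26/26 = 1, a_6 = floor((32 + 32)/1) = 64.
  m_7 = 1*64 - 32 = 32, d_7 = (1050 - 32^2)/1 = 26/1 = 26: (m_7, d_7) = (m_1, d_1) = (32, 26), so from here the quotients repeat a_1, ..., a_6; the period length is 6.
So sqrt(1050) = [32; (2, 2, 10, 2, 2, 64)] with period length k = 6.
k is even, so the fundamental solution of x^2 - 1050y^2 = 1 is (p_{k-1}, q_{k-1}) = (p_5, q_5); compute convergents through index 5.
Convergents (p_i = a_i*p_{i-1} + p_{i-2}, q_i = a_i*q_{i-1} + q_{i-2} with p_{-2}=0, p_{-1}=1, q_{-2}=1, q_{-1}=0):
  i=0: a_0=32, p_0 = 32*1 + 0 = 32, q_0 = 32*0 + 1 = 1.
  i=1: a_1=2, p_1 = 2*32 + 1 = 65, q_1 = 2*1 + 0 = 2.
  i=2: a_2=2, p_2 = 2*65 + 32 = 162, q_2 = 2*2 + 1 = 5.
  i=3: a_3=10, p_3 = 10*162 + 65 = 1685, q_3 = 10*5 + 2 = 52.
  i=4: a_4=2, p_4 = 2*1685 + 162 = 3532, q_4 = 2*52 + 5 = 109.
  i=5: a_5=2, p_5 = 2*3532 + 1685 = 8749, q_5 = 2*109 + 52 = 270.
Check: 8749^2 - 1050*270^2 = 76545001 - 76545000 = 1, so (x, y) = (8749, 270) solves the equation, and by the theorem it is the least positive solution.

(x, y) = (8749, 270)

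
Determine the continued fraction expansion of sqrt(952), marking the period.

Write x_i = (sqrt(952) + m_i)/d_i with (m_0, d_0) = (0, 1). a_0 = floor(sqrt(952)) = 30, since 30^2 = 900 <= 952 < 961 = 31^2.
Iterate m_{i+1} = d_i*a_i - m_i, d_{i+1} = (952 - m_{i+1}^2)/d_i, a_{i+1} = floor((a_0 + m_{i+1})/d_{i+1}):
  m_1 = 1*30 - 0 = 30, d_1 = (952 - 30^2)/1 = 52/1 = 52, a_1 = floor((30 + 30)/52) = 1.
  m_2 = 52*1 - 30 = 22, d_2 = (952 - 22^2)/52 = 468/52 = 9, a_2 = floor((30 + 22)/9) = 5.
  m_3 = 9*5 - 22 = 23, d_3 = (952 - 23^2)/9 = 423/9 = 47, a_3 = floor((30 + 23)/47) = 1.
  m_4 = 47*1 - 23 = 24, d_4 = (952 - 24^2)/47 = 376/47 = 8, a_4 = floor((30 + 24)/8) = 6.
  m_5 = 8*6 - 24 = 24, d_5 = (952 - 24^2)/8 = 376/8 = 47, a_5 = floor((30 + 24)/47) = 1.
  m_6 = 47*1 - 24 = 23, d_6 = (952 - 23^2)/47 = 423/47 = 9, a_6 = floor((30 + 23)/9) = 5.
  m_7 = 9*5 - 23 = 22, d_7 = (952 - 22^2)/9 = 468/9 = 52, a_7 = floor((30 + 22)/52) = 1.
  m_8 = 52*1 - 22 = 30, d_8 = (952 - 30^2)/52 = 52/52 = 1, a_8 = floor((30 + 30)/1) = 60.
  m_9 = 1*60 - 30 = 30, d_9 = (952 - 30^2)/1 = 52/1 = 52: (m_9, d_9) = (m_1, d_1) = (30, 52), so from here the quotients repeat a_1, ..., a_8; the period length is 8.
Hence the expansion of sqrt(952) is a_0 = 30 followed by the repeating block 1, 5, 1, 6, 1, 5, 1, 60 (period 8).

[30; (1, 5, 1, 6, 1, 5, 1, 60)]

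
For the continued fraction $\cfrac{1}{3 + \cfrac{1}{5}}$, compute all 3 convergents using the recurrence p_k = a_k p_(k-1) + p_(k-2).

0/1, 1/3, 5/16

Using the convergent recurrence p_i = a_i*p_{i-1} + p_{i-2}, q_i = a_i*q_{i-1} + q_{i-2} with p_{-2}=0, p_{-1}=1, q_{-2}=1, q_{-1}=0:
  i=0: a_0=0, p_0 = 0*1 + 0 = 0, q_0 = 0*0 + 1 = 1.
  i=1: a_1=3, p_1 = 3*0 + 1 = 1, q_1 = 3*1 + 0 = 3.
  i=2: a_2=5, p_2 = 5*1 + 0 = 5, q_2 = 5*3 + 1 = 16.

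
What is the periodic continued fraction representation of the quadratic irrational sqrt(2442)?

[49; (2, 2, 2, 98)]

Write x_i = (sqrt(2442) + m_i)/d_i with (m_0, d_0) = (0, 1). a_0 = floor(sqrt(2442)) = 49, since 49^2 = 2401 <= 2442 < 2500 = 50^2.
Iterate m_{i+1} = d_i*a_i - m_i, d_{i+1} = (2442 - m_{i+1}^2)/d_i, a_{i+1} = floor((a_0 + m_{i+1})/d_{i+1}):
  m_1 = 1*49 - 0 = 49, d_1 = (2442 - 49^2)/1 = 41/1 = 41, a_1 = floor((49 + 49)/41) = 2.
  m_2 = 41*2 - 49 = 33, d_2 = (2442 - 33^2)/41 = 1353/41 = 33, a_2 = floor((49 + 33)/33) = 2.
  m_3 = 33*2 - 33 = 33, d_3 = (2442 - 33^2)/33 = 1353/33 = 41, a_3 = floor((49 + 33)/41) = 2.
  m_4 = 41*2 - 33 = 49, d_4 = (2442 - 49^2)/41 = 41/41 = 1, a_4 = floor((49 + 49)/1) = 98.
  m_5 = 1*98 - 49 = 49, d_5 = (2442 - 49^2)/1 = 41/1 = 41: (m_5, d_5) = (m_1, d_1) = (49, 41), so from here the quotients repeat a_1, ..., a_4; the period length is 4.
Hence the expansion of sqrt(2442) is a_0 = 49 followed by the repeating block 2, 2, 2, 98 (period 4).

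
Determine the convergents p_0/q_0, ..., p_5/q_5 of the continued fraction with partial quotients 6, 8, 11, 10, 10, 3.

6/1, 49/8, 545/89, 5499/898, 55535/9069, 172104/28105

Using the convergent recurrence p_i = a_i*p_{i-1} + p_{i-2}, q_i = a_i*q_{i-1} + q_{i-2} with p_{-2}=0, p_{-1}=1, q_{-2}=1, q_{-1}=0:
  i=0: a_0=6, p_0 = 6*1 + 0 = 6, q_0 = 6*0 + 1 = 1.
  i=1: a_1=8, p_1 = 8*6 + 1 = 49, q_1 = 8*1 + 0 = 8.
  i=2: a_2=11, p_2 = 11*49 + 6 = 545, q_2 = 11*8 + 1 = 89.
  i=3: a_3=10, p_3 = 10*545 + 49 = 5499, q_3 = 10*89 + 8 = 898.
  i=4: a_4=10, p_4 = 10*5499 + 545 = 55535, q_4 = 10*898 + 89 = 9069.
  i=5: a_5=3, p_5 = 3*55535 + 5499 = 172104, q_5 = 3*9069 + 898 = 28105.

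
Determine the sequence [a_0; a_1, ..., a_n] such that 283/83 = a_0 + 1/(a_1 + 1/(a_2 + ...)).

[3; 2, 2, 3, 1, 3]

Run the Euclidean algorithm on 283 and 83; the successive quotients are the partial quotients a_0, a_1, ... (each step inverts the fractional part left over by the previous one):
  283 = 3*83 + 34, so a_0 = 3.
  83 = 2*34 + 15, so a_1 = 2.
  34 = 2*15 + 4, so a_2 = 2.
  15 = 3*4 + 3, so a_3 = 3.
  4 = 1*3 + 1, so a_4 = 1.
  3 = 3*1 + 0, so a_5 = 3.
The remainder reaches 0 after 6 divisions, so the expansion has 6 partial quotients, read off in order.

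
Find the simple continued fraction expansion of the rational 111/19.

Run the Euclidean algorithm on 111 and 19; the successive quotients are the partial quotients a_0, a_1, ... (each step inverts the fractional part left over by the previous one):
  111 = 5*19 + 16, so a_0 = 5.
  19 = 1*16 + 3, so a_1 = 1.
  16 = 5*3 + 1, so a_2 = 5.
  3 = 3*1 + 0, so a_3 = 3.
The remainder reaches 0 after 4 divisions, so the expansion has 4 partial quotients, read off in order.

[5; 1, 5, 3]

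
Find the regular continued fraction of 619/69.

Run the Euclidean algorithm on 619 and 69; the successive quotients are the partial quotients a_0, a_1, ... (each step inverts the fractional part left over by the previous one):
  619 = 8*69 + 67, so a_0 = 8.
  69 = 1*67 + 2, so a_1 = 1.
  67 = 33*2 + 1, so a_2 = 33.
  2 = 2*1 + 0, so a_3 = 2.
The remainder reaches 0 after 4 divisions, so the expansion has 4 partial quotients, read off in order.

[8; 1, 33, 2]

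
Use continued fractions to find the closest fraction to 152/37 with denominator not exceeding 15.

37/9

Expand x = 152/37 as a continued fraction with the Euclidean algorithm:
  152 = 4*37 + 4, so a_0 = 4.
  37 = 9*4 + 1, so a_1 = 9.
  4 = 4*1 + 0, so a_2 = 4.
so x = [4; 9, 4].
Convergents (p_i = a_i*p_{i-1} + p_{i-2}, q_i = a_i*q_{i-1} + q_{i-2} with p_{-2}=0, p_{-1}=1, q_{-2}=1, q_{-1}=0), until the denominator exceeds 15:
  i=0: a_0=4, p_0 = 4*1 + 0 = 4, q_0 = 4*0 + 1 = 1.
  i=1: a_1=9, p_1 = 9*4 + 1 = 37, q_1 = 9*1 + 0 = 9.
  i=2: a_2=4, p_2 = 4*37 + 4 = 152, q_2 = 4*9 + 1 = 37.
q_2 = 37 > 15, so the last convergent with denominator <= 15 is p_1/q_1 = 37/9.
The closest fraction with denominator <= 15 is either p_1/q_1 or the intermediate fraction (k*p_1 + p_0)/(k*q_1 + q_0) with the largest k >= 1 whose denominator stays <= 15; these approach x as k grows, and every other convergent or intermediate fraction in range is farther away.
Largest k: floor((15 - q_0)/q_1) = floor((15 - 1)/9) = 1.
That gives (1*37 + 4)/(1*9 + 1) = 41/10.
Compare the errors: |x - 37/9| = |152*9 - 37*37|/(37*9) = 1/333, and |x - 41/10| = |152*10 - 41*37|/(37*10) = 3/370.
Cross-multiplying, 1*370 = 370 < 999 = 3*333, so 1/333 is smaller: the convergent 37/9 is closer to x than 41/10.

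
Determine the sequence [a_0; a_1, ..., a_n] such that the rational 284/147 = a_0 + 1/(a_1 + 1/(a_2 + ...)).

[1; 1, 13, 1, 2, 3]

Run the Euclidean algorithm on 284 and 147; the successive quotients are the partial quotients a_0, a_1, ... (each step inverts the fractional part left over by the previous one):
  284 = 1*147 + 137, so a_0 = 1.
  147 = 1*137 + 10, so a_1 = 1.
  137 = 13*10 + 7, so a_2 = 13.
  10 = 1*7 + 3, so a_3 = 1.
  7 = 2*3 + 1, so a_4 = 2.
  3 = 3*1 + 0, so a_5 = 3.
The remainder reaches 0 after 6 divisions, so the expansion has 6 partial quotients, read off in order.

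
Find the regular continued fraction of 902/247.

Run the Euclidean algorithm on 902 and 247; the successive quotients are the partial quotients a_0, a_1, ... (each step inverts the fractional part left over by the previous one):
  902 = 3*247 + 161, so a_0 = 3.
  247 = 1*161 + 86, so a_1 = 1.
  161 = 1*86 + 75, so a_2 = 1.
  86 = 1*75 + 11, so a_3 = 1.
  75 = 6*11 + 9, so a_4 = 6.
  11 = 1*9 + 2, so a_5 = 1.
  9 = 4*2 + 1, so a_6 = 4.
  2 = 2*1 + 0, so a_7 = 2.
The remainder reaches 0 after 8 divisions, so the expansion has 8 partial quotients, read off in order.

[3; 1, 1, 1, 6, 1, 4, 2]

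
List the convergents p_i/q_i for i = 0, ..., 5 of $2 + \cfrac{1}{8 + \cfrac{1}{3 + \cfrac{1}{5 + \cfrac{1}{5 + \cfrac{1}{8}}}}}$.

Using the convergent recurrence p_i = a_i*p_{i-1} + p_{i-2}, q_i = a_i*q_{i-1} + q_{i-2} with p_{-2}=0, p_{-1}=1, q_{-2}=1, q_{-1}=0:
  i=0: a_0=2, p_0 = 2*1 + 0 = 2, q_0 = 2*0 + 1 = 1.
  i=1: a_1=8, p_1 = 8*2 + 1 = 17, q_1 = 8*1 + 0 = 8.
  i=2: a_2=3, p_2 = 3*17 + 2 = 53, q_2 = 3*8 + 1 = 25.
  i=3: a_3=5, p_3 = 5*53 + 17 = 282, q_3 = 5*25 + 8 = 133.
  i=4: a_4=5, p_4 = 5*282 + 53 = 1463, q_4 = 5*133 + 25 = 690.
  i=5: a_5=8, p_5 = 8*1463 + 282 = 11986, q_5 = 8*690 + 133 = 5653.

2/1, 17/8, 53/25, 282/133, 1463/690, 11986/5653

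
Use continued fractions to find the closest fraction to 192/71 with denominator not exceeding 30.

Expand x = 192/71 as a continued fraction with the Euclidean algorithm:
  192 = 2*71 + 50, so a_0 = 2.
  71 = 1*50 + 21, so a_1 = 1.
  50 = 2*21 + 8, so a_2 = 2.
  21 = 2*8 + 5, so a_3 = 2.
  8 = 1*5 + 3, so a_4 = 1.
  5 = 1*3 + 2, so a_5 = 1.
  3 = 1*2 + 1, so a_6 = 1.
  2 = 2*1 + 0, so a_7 = 2.
so x = [2; 1, 2, 2, 1, 1, 1, 2].
Convergents (p_i = a_i*p_{i-1} + p_{i-2}, q_i = a_i*q_{i-1} + q_{i-2} with p_{-2}=0, p_{-1}=1, q_{-2}=1, q_{-1}=0), until the denominator exceeds 30:
  i=0: a_0=2, p_0 = 2*1 + 0 = 2, q_0 = 2*0 + 1 = 1.
  i=1: a_1=1, p_1 = 1*2 + 1 = 3, q_1 = 1*1 + 0 = 1.
  i=2: a_2=2, p_2 = 2*3 + 2 = 8, q_2 = 2*1 + 1 = 3.
  i=3: a_3=2, p_3 = 2*8 + 3 = 19, q_3 = 2*3 + 1 = 7.
  i=4: a_4=1, p_4 = 1*19 + 8 = 27, q_4 = 1*7 + 3 = 10.
  i=5: a_5=1, p_5 = 1*27 + 19 = 46, q_5 = 1*10 + 7 = 17.
  i=6: a_6=1, p_6 = 1*46 + 27 = 73, q_6 = 1*17 + 10 = 27.
  i=7: a_7=2, p_7 = 2*73 + 46 = 192, q_7 = 2*27 + 17 = 71.
q_7 = 71 > 30, so the last convergent with denominator <= 30 is p_6/q_6 = 73/27.
The closest fraction with denominator <= 30 is either p_6/q_6 or the intermediate fraction (k*p_6 + p_5)/(k*q_6 + q_5) with the largest k >= 1 whose denominator stays <= 30; these approach x as k grows, and every other convergent or intermediate fraction in range is farther away.
Largest k: floor((30 - q_5)/q_6) = floor((30 - 17)/27) = 0.
Since k = 0, no intermediate fraction beyond p_6/q_6 has denominator <= 30, so the convergent 73/27 is the closest (its error is |192*27 - 73*71|/(71*27) = 1/1917).

73/27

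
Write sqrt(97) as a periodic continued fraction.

Write x_i = (sqrt(97) + m_i)/d_i with (m_0, d_0) = (0, 1). a_0 = floor(sqrt(97)) = 9, since 9^2 = 81 <= 97 < 100 = 10^2.
Iterate m_{i+1} = d_i*a_i - m_i, d_{i+1} = (97 - m_{i+1}^2)/d_i, a_{i+1} = floor((a_0 + m_{i+1})/d_{i+1}):
  m_1 = 1*9 - 0 = 9, d_1 = (97 - 9^2)/1 = 16/1 = 16, a_1 = floor((9 + 9)/16) = 1.
  m_2 = 16*1 - 9 = 7, d_2 = (97 - 7^2)/16 = 48/16 = 3, a_2 = floor((9 + 7)/3) = 5.
  m_3 = 3*5 - 7 = 8, d_3 = (97 - 8^2)/3 = 33/3 = 11, a_3 = floor((9 + 8)/11) = 1.
  m_4 = 11*1 - 8 = 3, d_4 = (97 - 3^2)/11 = 88/11 = 8, a_4 = floor((9 + 3)/8) = 1.
  m_5 = 8*1 - 3 = 5, d_5 = (97 - 5^2)/8 = 72/8 = 9, a_5 = floor((9 + 5)/9) = 1.
  m_6 = 9*1 - 5 = 4, d_6 = (97 - 4^2)/9 = 81/9 = 9, a_6 = floor((9 + 4)/9) = 1.
  m_7 = 9*1 - 4 = 5, d_7 = (97 - 5^2)/9 = 72/9 = 8, a_7 = floor((9 + 5)/8) = 1.
  m_8 = 8*1 - 5 = 3, d_8 = (97 - 3^2)/8 = 88/8 = 11, a_8 = floor((9 + 3)/11) = 1.
  m_9 = 11*1 - 3 = 8, d_9 = (97 - 8^2)/11 = 33/11 = 3, a_9 = floor((9 + 8)/3) = 5.
  m_10 = 3*5 - 8 = 7, d_10 = (97 - 7^2)/3 = 48/3 = 16, a_10 = floor((9 + 7)/16) = 1.
  m_11 = 16*1 - 7 = 9, d_11 = (97 - 9^2)/16 = 16/16 = 1, a_11 = floor((9 + 9)/1) = 18.
  m_12 = 1*18 - 9 = 9, d_12 = (97 - 9^2)/1 = 16/1 = 16: (m_12, d_12) = (m_1, d_1) = (9, 16), so from here the quotients repeat a_1, ..., a_11; the period length is 11.
Hence the expansion of sqrt(97) is a_0 = 9 followed by the repeating block 1, 5, 1, 1, 1, 1, 1, 1, 5, 1, 18 (period 11).

[9; (1, 5, 1, 1, 1, 1, 1, 1, 5, 1, 18)]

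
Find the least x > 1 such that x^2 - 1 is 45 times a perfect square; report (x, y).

First expand sqrt(45) as a continued fraction. With x_i = (sqrt(45) + m_i)/d_i and (m_0, d_0) = (0, 1): a_0 = floor(sqrt(45)) = 6, since 6^2 = 36 <= 45 < 49 = 7^2.
Iterate m_{i+1} = d_i*a_i - m_i, d_{i+1} = (45 - m_{i+1}^2)/d_i, a_{i+1} = floor((a_0 + m_{i+1})/d_{i+1}):
  m_1 = 1*6 - 0 = 6, d_1 = (45 - 6^2)/1 = 9/1 = 9, a_1 = floor((6 + 6)/9) = 1.
  m_2 = 9*1 - 6 = 3, d_2 = (45 - 3^2)/9 = 36/9 = 4, a_2 = floor((6 + 3)/4) = 2.
  m_3 = 4*2 - 3 = 5, d_3 = (45 - 5^2)/4 = 20/4 = 5, a_3 = floor((6 + 5)/5) = 2.
  m_4 = 5*2 - 5 = 5, d_4 = (45 - 5^2)/5 = 20/5 = 4, a_4 = floor((6 + 5)/4) = 2.
  m_5 = 4*2 - 5 = 3, d_5 = (45 - 3^2)/4 = 36/4 = 9, a_5 = floor((6 + 3)/9) = 1.
  m_6 = 9*1 - 3 = 6, d_6 = (45 - 6^2)/9 = 9/9 = 1, a_6 = floor((6 + 6)/1) = 12.
  m_7 = 1*12 - 6 = 6, d_7 = (45 - 6^2)/1 = 9/1 = 9: (m_7, d_7) = (m_1, d_1) = (6, 9), so from here the quotients repeat a_1, ..., a_6; the period length is 6.
So sqrt(45) = [6; (1, 2, 2, 2, 1, 12)] with period length k = 6.
k is even, so the fundamental solution of x^2 - 45y^2 = 1 is (p_{k-1}, q_{k-1}) = (p_5, q_5); compute convergents through index 5.
Convergents (p_i = a_i*p_{i-1} + p_{i-2}, q_i = a_i*q_{i-1} + q_{i-2} with p_{-2}=0, p_{-1}=1, q_{-2}=1, q_{-1}=0):
  i=0: a_0=6, p_0 = 6*1 + 0 = 6, q_0 = 6*0 + 1 = 1.
  i=1: a_1=1, p_1 = 1*6 + 1 = 7, q_1 = 1*1 + 0 = 1.
  i=2: a_2=2, p_2 = 2*7 + 6 = 20, q_2 = 2*1 + 1 = 3.
  i=3: a_3=2, p_3 = 2*20 + 7 = 47, q_3 = 2*3 + 1 = 7.
  i=4: a_4=2, p_4 = 2*47 + 20 = 114, q_4 = 2*7 + 3 = 17.
  i=5: a_5=1, p_5 = 1*114 + 47 = 161, q_5 = 1*17 + 7 = 24.
Check: 161^2 - 45*24^2 = 25921 - 25920 = 1, so (x, y) = (161, 24) solves the equation, and by the theorem it is the least positive solution.

(x, y) = (161, 24)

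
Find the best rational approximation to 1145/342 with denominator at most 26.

77/23

Expand x = 1145/342 as a continued fraction with the Euclidean algorithm:
  1145 = 3*342 + 119, so a_0 = 3.
  342 = 2*119 + 104, so a_1 = 2.
  119 = 1*104 + 15, so a_2 = 1.
  104 = 6*15 + 14, so a_3 = 6.
  15 = 1*14 + 1, so a_4 = 1.
  14 = 14*1 + 0, so a_5 = 14.
so x = [3; 2, 1, 6, 1, 14].
Convergents (p_i = a_i*p_{i-1} + p_{i-2}, q_i = a_i*q_{i-1} + q_{i-2} with p_{-2}=0, p_{-1}=1, q_{-2}=1, q_{-1}=0), until the denominator exceeds 26:
  i=0: a_0=3, p_0 = 3*1 + 0 = 3, q_0 = 3*0 + 1 = 1.
  i=1: a_1=2, p_1 = 2*3 + 1 = 7, q_1 = 2*1 + 0 = 2.
  i=2: a_2=1, p_2 = 1*7 + 3 = 10, q_2 = 1*2 + 1 = 3.
  i=3: a_3=6, p_3 = 6*10 + 7 = 67, q_3 = 6*3 + 2 = 20.
  i=4: a_4=1, p_4 = 1*67 + 10 = 77, q_4 = 1*20 + 3 = 23.
  i=5: a_5=14, p_5 = 14*77 + 67 = 1145, q_5 = 14*23 + 20 = 342.
q_5 = 342 > 26, so the last convergent with denominator <= 26 is p_4/q_4 = 77/23.
The closest fraction with denominator <= 26 is either p_4/q_4 or the intermediate fraction (k*p_4 + p_3)/(k*q_4 + q_3) with the largest k >= 1 whose denominator stays <= 26; these approach x as k grows, and every other convergent or intermediate fraction in range is farther away.
Largest k: floor((26 - q_3)/q_4) = floor((26 - 20)/23) = 0.
Since k = 0, no intermediate fraction beyond p_4/q_4 has denominator <= 26, so the convergent 77/23 is the closest (its error is |1145*23 - 77*342|/(342*23) = 1/7866).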